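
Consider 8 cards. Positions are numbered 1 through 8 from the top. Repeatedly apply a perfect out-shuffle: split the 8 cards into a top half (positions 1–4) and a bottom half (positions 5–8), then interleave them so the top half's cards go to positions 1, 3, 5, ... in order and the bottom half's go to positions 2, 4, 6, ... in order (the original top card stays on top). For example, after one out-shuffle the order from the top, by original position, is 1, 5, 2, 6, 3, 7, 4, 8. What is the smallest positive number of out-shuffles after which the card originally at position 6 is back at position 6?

Follow position 6 under repeated out-shuffles:
6 → 4 → 7 → 6
It first returns after 3 out-shuffles.

3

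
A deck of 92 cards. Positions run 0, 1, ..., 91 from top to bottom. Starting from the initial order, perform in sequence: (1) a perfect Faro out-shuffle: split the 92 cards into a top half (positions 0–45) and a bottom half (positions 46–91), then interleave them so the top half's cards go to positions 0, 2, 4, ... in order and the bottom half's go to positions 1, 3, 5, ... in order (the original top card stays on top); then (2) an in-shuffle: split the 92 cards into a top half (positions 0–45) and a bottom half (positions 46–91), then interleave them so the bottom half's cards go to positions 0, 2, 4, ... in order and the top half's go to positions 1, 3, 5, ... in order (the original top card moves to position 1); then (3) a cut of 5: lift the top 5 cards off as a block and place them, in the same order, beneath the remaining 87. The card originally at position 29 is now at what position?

Track the card from position 29 forward through each operation:
  after op 1 (out-shuffle): 29 → 58
  after op 2 (in-shuffle): 58 → 24
  after op 3 (cut 5): 24 → 19

19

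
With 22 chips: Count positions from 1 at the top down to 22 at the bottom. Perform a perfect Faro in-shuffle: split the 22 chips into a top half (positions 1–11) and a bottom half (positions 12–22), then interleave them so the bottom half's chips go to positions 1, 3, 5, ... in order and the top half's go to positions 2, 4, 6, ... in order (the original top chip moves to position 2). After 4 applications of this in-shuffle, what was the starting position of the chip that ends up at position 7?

22

Work backwards from position 7, undoing one in-shuffle at a time:
7 ← 15 ← 19 ← 21 ← 22
So the chip now at position 7 started at position 22.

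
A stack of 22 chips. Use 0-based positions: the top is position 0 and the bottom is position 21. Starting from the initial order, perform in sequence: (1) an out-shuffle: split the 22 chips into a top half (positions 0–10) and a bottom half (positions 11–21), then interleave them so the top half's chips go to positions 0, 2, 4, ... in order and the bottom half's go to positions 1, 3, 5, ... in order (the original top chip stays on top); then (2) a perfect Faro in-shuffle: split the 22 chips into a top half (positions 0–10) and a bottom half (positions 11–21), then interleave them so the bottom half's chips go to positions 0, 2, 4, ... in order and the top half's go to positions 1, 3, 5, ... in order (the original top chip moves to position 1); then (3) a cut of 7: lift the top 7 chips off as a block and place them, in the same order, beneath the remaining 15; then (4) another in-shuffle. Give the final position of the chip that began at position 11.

Track the chip from position 11 forward through each operation:
  after op 1 (out-shuffle): 11 → 1
  after op 2 (in-shuffle): 1 → 3
  after op 3 (cut 7): 3 → 18
  after op 4 (in-shuffle): 18 → 14

14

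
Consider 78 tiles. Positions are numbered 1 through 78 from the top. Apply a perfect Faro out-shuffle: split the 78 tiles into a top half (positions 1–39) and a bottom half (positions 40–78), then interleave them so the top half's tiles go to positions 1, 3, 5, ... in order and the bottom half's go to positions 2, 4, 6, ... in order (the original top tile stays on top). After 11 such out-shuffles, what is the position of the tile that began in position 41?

Track the tile's position through each out-shuffle:
41 → 4 → 7 → 13 → 25 → 49 → 20 → 39 → 77 → 76 → 74 → 70

70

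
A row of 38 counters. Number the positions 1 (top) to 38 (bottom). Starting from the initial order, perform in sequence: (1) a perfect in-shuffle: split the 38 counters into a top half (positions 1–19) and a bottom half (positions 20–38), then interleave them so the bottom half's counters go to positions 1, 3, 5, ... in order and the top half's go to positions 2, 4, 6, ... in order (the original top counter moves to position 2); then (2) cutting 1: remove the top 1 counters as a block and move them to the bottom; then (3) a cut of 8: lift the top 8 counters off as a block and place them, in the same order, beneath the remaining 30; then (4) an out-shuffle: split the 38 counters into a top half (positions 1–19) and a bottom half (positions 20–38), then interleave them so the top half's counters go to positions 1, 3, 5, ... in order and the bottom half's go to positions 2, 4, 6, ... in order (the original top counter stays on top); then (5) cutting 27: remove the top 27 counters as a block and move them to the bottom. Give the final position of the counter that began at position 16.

19

Track the counter from position 16 forward through each operation:
  after op 1 (in-shuffle): 16 → 32
  after op 2 (cut 1): 32 → 31
  after op 3 (cut 8): 31 → 23
  after op 4 (out-shuffle): 23 → 8
  after op 5 (cut 27): 8 → 19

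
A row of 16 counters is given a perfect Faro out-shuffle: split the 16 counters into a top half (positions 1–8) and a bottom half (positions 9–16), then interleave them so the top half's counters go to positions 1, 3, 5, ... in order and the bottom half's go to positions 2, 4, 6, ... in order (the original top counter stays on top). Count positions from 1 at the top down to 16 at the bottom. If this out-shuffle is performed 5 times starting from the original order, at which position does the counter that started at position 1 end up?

Position 1 is a fixed point of every out-shuffle, so the counter never moves.

1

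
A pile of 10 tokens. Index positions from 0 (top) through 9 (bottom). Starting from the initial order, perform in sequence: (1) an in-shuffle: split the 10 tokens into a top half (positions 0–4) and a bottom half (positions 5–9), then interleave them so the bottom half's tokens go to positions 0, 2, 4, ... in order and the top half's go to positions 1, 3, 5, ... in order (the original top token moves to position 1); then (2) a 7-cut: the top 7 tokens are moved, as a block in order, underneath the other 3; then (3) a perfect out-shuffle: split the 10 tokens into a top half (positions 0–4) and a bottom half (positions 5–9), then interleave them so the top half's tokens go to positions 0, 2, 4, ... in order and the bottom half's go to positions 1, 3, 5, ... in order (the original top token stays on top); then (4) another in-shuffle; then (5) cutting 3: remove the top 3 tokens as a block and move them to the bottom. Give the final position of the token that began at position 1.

Track the token from position 1 forward through each operation:
  after op 1 (in-shuffle): 1 → 3
  after op 2 (cut 7): 3 → 6
  after op 3 (out-shuffle): 6 → 3
  after op 4 (in-shuffle): 3 → 7
  after op 5 (cut 3): 7 → 4

4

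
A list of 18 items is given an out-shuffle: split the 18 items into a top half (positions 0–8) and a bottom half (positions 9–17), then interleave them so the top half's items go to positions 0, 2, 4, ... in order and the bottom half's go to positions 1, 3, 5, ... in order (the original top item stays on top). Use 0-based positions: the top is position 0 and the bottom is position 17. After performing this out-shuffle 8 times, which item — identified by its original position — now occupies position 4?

4

Work backwards from position 4, undoing one out-shuffle at a time:
4 ← 2 ← 1 ← 9 ← 13 ← 15 ← 16 ← 8 ← 4
So the item now at position 4 started at position 4.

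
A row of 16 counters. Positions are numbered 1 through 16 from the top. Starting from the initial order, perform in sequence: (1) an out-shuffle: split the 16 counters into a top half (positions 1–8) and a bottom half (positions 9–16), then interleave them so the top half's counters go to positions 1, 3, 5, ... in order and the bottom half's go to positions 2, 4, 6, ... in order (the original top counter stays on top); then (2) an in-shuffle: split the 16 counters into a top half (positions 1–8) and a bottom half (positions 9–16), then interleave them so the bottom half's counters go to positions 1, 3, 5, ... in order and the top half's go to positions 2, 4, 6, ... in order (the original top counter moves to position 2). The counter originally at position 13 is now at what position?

Track the counter from position 13 forward through each operation:
  after op 1 (out-shuffle): 13 → 10
  after op 2 (in-shuffle): 10 → 3

3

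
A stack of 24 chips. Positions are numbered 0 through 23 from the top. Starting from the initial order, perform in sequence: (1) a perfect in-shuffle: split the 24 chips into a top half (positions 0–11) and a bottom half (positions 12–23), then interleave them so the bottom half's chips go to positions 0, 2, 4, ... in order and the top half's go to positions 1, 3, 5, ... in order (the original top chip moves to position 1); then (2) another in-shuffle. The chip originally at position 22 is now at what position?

16

Track the chip from position 22 forward through each operation:
  after op 1 (in-shuffle): 22 → 20
  after op 2 (in-shuffle): 20 → 16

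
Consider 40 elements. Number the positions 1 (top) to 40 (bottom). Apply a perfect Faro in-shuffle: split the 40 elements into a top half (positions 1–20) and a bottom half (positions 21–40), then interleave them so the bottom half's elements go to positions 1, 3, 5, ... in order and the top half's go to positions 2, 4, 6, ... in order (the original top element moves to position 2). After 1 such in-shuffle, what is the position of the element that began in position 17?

34

Track the element's position through each in-shuffle:
17 → 34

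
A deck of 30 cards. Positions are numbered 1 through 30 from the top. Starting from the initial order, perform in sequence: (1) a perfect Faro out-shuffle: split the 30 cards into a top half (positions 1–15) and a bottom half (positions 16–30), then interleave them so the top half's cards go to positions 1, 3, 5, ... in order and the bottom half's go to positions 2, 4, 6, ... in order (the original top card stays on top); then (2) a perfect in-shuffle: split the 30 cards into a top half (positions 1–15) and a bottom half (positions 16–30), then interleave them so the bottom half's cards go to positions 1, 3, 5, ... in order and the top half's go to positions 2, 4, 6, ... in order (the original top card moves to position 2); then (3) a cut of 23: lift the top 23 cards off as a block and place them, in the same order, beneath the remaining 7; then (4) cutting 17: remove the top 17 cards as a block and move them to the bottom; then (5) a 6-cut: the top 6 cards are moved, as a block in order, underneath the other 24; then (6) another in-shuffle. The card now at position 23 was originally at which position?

Undo the operations in reverse order, starting from position 23:
  undo op 6 (in-shuffle, from bottom half): 23 ← 27
  undo op 5 (cut 6): 27 ← 3
  undo op 4 (cut 17): 3 ← 20
  undo op 3 (cut 23): 20 ← 13
  undo op 2 (in-shuffle, from bottom half): 13 ← 22
  undo op 1 (out-shuffle, from bottom half): 22 ← 26
So the card at position 23 came from original position 26.

26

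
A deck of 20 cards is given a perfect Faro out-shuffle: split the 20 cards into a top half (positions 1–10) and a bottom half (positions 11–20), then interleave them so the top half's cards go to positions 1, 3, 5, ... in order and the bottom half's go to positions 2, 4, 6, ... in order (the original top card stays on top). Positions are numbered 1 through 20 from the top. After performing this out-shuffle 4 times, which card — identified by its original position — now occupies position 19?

Work backwards from position 19, undoing one out-shuffle at a time:
19 ← 10 ← 15 ← 8 ← 14
So the card now at position 19 started at position 14.

14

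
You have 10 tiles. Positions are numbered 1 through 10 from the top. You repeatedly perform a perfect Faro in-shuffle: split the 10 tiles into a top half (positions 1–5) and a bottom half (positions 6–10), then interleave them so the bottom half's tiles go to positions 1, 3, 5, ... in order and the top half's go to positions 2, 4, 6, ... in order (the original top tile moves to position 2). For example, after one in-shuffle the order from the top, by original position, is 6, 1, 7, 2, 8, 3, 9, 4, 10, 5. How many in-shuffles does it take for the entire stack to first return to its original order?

The in-shuffle permutes the 10 positions with cycle lengths [10].
Every tile is home exactly when every cycle has completed a whole number of laps, i.e. after lcm(10) = 10 in-shuffles.

10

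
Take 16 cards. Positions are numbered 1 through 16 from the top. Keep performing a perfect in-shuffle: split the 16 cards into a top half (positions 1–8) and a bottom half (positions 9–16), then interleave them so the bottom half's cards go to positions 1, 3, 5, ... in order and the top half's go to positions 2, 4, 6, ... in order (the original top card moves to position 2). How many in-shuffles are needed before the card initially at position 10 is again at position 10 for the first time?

8

Follow position 10 under repeated in-shuffles:
10 → 3 → 6 → 12 → 7 → 14 → 11 → 5 → 10
It first returns after 8 in-shuffles.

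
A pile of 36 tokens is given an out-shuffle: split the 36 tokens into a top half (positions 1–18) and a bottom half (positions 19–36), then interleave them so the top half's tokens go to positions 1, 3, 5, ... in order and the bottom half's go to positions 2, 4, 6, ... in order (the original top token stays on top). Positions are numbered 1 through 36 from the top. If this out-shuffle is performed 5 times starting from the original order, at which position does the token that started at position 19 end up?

17

Track the token's position through each out-shuffle:
19 → 2 → 3 → 5 → 9 → 17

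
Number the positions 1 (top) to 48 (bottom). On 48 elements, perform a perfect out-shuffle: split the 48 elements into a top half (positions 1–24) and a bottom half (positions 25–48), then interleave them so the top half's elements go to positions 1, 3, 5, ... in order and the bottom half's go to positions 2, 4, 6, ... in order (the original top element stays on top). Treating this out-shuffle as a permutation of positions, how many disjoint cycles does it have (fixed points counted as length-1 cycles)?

Trace each unvisited position around until it returns:
(1) (2 3 5 9 17 33 ... len 23) (6 11 21 41 34 20 ... len 23) (48)
4 cycles in total.

4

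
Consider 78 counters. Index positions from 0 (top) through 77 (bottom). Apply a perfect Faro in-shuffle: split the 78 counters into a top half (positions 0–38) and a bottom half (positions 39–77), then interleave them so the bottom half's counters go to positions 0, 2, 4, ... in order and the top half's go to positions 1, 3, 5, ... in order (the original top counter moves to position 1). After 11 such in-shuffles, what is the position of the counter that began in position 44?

45

Track the counter's position through each in-shuffle:
44 → 10 → 21 → 43 → 8 → 17 → 35 → 71 → 64 → 50 → 22 → 45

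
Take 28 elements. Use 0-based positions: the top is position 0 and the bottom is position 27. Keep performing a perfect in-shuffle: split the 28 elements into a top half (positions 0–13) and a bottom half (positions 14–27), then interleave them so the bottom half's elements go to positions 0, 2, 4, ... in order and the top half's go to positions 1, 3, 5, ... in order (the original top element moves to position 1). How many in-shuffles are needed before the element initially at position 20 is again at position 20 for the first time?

Follow position 20 under repeated in-shuffles:
20 → 12 → 25 → 22 → 16 → 4 → 9 → 19 → ... → 20 (length 28)
It first returns after 28 in-shuffles.

28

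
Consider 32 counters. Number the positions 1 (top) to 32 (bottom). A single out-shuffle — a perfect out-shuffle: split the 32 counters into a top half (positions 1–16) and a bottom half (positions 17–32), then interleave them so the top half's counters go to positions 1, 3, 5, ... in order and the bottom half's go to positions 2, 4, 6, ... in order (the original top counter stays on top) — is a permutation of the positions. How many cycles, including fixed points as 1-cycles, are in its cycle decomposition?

8

Trace each unvisited position around until it returns:
(1) (2 3 5 9 17) (4 7 13 25 18) (6 11 21 10 19) (8 15 29 26 20) (12 23 14 27 22) (16 31 30 28 24) (32)
8 cycles in total.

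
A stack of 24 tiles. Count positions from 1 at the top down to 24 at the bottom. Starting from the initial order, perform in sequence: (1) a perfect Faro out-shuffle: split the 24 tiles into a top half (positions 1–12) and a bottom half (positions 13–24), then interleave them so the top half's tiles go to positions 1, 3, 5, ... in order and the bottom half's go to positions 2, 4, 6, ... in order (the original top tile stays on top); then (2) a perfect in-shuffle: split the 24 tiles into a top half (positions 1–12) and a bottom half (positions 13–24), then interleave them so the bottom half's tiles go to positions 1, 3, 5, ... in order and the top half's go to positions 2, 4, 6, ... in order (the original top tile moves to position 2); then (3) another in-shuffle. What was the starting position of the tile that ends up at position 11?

Undo the operations in reverse order, starting from position 11:
  undo op 3 (in-shuffle, from bottom half): 11 ← 18
  undo op 2 (in-shuffle, from top half): 18 ← 9
  undo op 1 (out-shuffle, from top half): 9 ← 5
So the tile at position 11 came from original position 5.

5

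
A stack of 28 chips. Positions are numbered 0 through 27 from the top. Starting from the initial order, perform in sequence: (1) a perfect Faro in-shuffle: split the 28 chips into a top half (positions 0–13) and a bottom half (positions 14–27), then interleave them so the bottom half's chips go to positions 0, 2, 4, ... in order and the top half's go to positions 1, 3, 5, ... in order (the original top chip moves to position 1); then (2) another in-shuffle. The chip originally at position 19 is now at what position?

21

Track the chip from position 19 forward through each operation:
  after op 1 (in-shuffle): 19 → 10
  after op 2 (in-shuffle): 10 → 21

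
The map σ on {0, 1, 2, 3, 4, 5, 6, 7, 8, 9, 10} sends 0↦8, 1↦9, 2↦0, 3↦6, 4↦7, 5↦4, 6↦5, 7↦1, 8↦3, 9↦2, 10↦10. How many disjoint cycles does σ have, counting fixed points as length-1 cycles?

2

Cycle decomposition: (0 8 3 6 5 4 7 1 9 2) (10).
2 cycles.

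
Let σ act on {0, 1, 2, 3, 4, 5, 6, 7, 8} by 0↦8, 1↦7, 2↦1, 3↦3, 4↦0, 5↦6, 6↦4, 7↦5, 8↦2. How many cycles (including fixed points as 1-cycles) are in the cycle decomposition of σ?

Cycle decomposition: (0 8 2 1 7 5 6 4) (3).
2 cycles.

2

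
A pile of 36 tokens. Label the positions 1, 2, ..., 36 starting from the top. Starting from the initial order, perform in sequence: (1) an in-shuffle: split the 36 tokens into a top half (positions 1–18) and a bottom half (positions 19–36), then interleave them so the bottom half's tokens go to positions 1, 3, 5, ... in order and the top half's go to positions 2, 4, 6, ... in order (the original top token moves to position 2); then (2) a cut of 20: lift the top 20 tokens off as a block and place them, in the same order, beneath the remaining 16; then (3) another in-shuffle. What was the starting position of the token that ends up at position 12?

Undo the operations in reverse order, starting from position 12:
  undo op 3 (in-shuffle, from top half): 12 ← 6
  undo op 2 (cut 20): 6 ← 26
  undo op 1 (in-shuffle, from top half): 26 ← 13
So the token at position 12 came from original position 13.

13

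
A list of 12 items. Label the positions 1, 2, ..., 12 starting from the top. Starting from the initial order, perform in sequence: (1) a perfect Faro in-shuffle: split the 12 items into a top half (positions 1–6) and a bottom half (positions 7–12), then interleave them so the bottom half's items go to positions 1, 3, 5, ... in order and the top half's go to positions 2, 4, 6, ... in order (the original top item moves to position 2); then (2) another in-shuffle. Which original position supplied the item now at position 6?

8

Undo the operations in reverse order, starting from position 6:
  undo op 2 (in-shuffle, from top half): 6 ← 3
  undo op 1 (in-shuffle, from bottom half): 3 ← 8
So the item at position 6 came from original position 8.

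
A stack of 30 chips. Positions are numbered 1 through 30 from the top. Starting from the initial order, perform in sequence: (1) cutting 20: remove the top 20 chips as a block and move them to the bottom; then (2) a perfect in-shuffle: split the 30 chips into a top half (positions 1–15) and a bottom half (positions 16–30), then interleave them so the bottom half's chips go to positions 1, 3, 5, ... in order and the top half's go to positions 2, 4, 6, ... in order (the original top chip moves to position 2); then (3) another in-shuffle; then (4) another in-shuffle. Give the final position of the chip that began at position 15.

Track the chip from position 15 forward through each operation:
  after op 1 (cut 20): 15 → 25
  after op 2 (in-shuffle): 25 → 19
  after op 3 (in-shuffle): 19 → 7
  after op 4 (in-shuffle): 7 → 14

14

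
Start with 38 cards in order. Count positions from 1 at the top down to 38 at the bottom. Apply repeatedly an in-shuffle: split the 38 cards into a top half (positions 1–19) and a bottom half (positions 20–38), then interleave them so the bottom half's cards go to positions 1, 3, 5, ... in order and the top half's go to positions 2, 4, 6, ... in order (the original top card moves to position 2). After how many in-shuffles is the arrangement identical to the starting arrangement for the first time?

The in-shuffle permutes the 38 positions with cycle lengths [2, 12, 12, 12].
Every card is home exactly when every cycle has completed a whole number of laps, i.e. after lcm(2, 12) = 12 in-shuffles.

12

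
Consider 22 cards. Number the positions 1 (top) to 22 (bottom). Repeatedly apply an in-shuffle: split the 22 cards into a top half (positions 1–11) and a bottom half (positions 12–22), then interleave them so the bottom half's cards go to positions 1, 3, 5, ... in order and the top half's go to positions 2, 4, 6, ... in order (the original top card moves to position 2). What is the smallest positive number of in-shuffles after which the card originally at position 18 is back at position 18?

Follow position 18 under repeated in-shuffles:
18 → 13 → 3 → 6 → 12 → 1 → 2 → 4 → 8 → 16 → 9 → 18
It first returns after 11 in-shuffles.

11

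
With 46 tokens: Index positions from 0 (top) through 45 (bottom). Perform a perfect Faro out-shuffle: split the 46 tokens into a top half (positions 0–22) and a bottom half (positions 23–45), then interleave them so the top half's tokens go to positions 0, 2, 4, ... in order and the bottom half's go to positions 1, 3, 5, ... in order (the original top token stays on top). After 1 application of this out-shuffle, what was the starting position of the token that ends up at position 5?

Work backwards from position 5, undoing one out-shuffle at a time:
5 ← 25
So the token now at position 5 started at position 25.

25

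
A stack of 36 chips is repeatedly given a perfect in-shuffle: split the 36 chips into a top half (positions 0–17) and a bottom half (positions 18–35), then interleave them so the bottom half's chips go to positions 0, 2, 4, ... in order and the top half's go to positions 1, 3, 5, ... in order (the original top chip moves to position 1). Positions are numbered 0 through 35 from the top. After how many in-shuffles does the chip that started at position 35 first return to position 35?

Follow position 35 under repeated in-shuffles:
35 → 34 → 32 → 28 → 20 → 4 → 9 → 19 → ... → 35 (length 36)
It first returns after 36 in-shuffles.

36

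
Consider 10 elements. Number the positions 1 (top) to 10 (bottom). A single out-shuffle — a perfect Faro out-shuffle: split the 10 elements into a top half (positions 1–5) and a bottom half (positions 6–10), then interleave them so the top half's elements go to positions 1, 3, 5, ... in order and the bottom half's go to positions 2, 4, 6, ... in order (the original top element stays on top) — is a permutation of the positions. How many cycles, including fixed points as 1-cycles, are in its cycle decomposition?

Trace each unvisited position around until it returns:
(1) (2 3 5 9 8 6) (4 7) (10)
4 cycles in total.

4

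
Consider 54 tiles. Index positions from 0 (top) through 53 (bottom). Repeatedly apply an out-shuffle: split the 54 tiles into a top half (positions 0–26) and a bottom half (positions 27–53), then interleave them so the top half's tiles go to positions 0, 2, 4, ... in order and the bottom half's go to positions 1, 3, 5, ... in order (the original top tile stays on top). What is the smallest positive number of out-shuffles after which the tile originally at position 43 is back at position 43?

Follow position 43 under repeated out-shuffles:
43 → 33 → 13 → 26 → 52 → 51 → 49 → 45 → ... → 43 (length 52)
It first returns after 52 out-shuffles.

52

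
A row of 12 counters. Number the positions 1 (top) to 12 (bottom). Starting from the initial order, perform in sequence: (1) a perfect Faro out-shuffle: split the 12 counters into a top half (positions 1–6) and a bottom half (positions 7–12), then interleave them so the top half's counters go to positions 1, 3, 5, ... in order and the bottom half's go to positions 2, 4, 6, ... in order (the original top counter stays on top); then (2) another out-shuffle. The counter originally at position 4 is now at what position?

2

Track the counter from position 4 forward through each operation:
  after op 1 (out-shuffle): 4 → 7
  after op 2 (out-shuffle): 7 → 2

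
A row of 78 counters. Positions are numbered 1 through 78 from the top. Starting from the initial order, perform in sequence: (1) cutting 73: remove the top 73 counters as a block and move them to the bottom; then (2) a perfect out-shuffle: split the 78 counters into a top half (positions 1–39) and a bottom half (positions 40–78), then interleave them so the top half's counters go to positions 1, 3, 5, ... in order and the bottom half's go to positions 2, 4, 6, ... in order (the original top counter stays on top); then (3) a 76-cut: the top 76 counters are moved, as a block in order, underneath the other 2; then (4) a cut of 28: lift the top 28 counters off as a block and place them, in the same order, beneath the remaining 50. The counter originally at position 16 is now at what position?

15

Track the counter from position 16 forward through each operation:
  after op 1 (cut 73): 16 → 21
  after op 2 (out-shuffle): 21 → 41
  after op 3 (cut 76): 41 → 43
  after op 4 (cut 28): 43 → 15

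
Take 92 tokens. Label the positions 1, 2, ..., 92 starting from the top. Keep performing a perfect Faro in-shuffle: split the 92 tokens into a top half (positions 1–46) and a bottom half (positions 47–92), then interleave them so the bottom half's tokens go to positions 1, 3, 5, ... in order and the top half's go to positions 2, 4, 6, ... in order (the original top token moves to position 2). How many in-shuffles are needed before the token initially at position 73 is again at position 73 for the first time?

Follow position 73 under repeated in-shuffles:
73 → 53 → 13 → 26 → 52 → 11 → 22 → 44 → 88 → 83 → 73
It first returns after 10 in-shuffles.

10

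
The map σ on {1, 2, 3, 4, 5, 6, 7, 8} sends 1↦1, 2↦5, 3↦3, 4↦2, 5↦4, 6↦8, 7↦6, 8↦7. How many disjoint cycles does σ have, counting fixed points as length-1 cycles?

4

Cycle decomposition: (1) (2 5 4) (3) (6 8 7).
4 cycles.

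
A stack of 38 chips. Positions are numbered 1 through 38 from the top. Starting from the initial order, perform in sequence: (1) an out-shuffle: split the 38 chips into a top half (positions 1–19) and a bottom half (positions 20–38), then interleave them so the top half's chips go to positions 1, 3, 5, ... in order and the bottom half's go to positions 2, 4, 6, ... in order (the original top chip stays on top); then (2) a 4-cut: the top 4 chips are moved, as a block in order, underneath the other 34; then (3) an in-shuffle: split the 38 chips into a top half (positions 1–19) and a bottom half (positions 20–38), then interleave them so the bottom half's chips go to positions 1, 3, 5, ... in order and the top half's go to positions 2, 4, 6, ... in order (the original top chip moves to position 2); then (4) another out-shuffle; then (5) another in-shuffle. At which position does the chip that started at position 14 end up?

Track the chip from position 14 forward through each operation:
  after op 1 (out-shuffle): 14 → 27
  after op 2 (cut 4): 27 → 23
  after op 3 (in-shuffle): 23 → 7
  after op 4 (out-shuffle): 7 → 13
  after op 5 (in-shuffle): 13 → 26

26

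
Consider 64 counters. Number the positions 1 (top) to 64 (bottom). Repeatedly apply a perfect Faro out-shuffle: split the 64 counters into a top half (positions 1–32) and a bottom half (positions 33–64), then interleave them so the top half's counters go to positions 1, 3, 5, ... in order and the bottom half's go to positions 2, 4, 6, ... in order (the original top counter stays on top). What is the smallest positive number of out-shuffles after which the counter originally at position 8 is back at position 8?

Follow position 8 under repeated out-shuffles:
8 → 15 → 29 → 57 → 50 → 36 → 8
It first returns after 6 out-shuffles.

6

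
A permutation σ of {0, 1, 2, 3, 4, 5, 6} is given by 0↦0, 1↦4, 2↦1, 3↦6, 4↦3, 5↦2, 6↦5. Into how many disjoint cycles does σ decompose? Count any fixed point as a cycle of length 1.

Cycle decomposition: (0) (1 4 3 6 5 2).
2 cycles.

2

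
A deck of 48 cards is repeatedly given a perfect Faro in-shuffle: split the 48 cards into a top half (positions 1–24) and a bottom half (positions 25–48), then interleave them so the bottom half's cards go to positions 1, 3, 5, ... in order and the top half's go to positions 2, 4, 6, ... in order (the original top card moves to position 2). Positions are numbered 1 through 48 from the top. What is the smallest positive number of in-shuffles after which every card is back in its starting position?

21

The in-shuffle permutes the 48 positions with cycle lengths [3, 3, 21, 21].
Every card is home exactly when every cycle has completed a whole number of laps, i.e. after lcm(3, 21) = 21 in-shuffles.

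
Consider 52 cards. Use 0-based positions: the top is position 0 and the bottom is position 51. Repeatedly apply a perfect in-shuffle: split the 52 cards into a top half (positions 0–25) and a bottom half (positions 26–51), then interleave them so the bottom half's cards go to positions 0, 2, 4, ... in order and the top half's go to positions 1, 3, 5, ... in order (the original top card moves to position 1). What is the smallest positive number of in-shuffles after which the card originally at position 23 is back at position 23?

Follow position 23 under repeated in-shuffles:
23 → 47 → 42 → 32 → 12 → 25 → 51 → 50 → ... → 23 (length 52)
It first returns after 52 in-shuffles.

52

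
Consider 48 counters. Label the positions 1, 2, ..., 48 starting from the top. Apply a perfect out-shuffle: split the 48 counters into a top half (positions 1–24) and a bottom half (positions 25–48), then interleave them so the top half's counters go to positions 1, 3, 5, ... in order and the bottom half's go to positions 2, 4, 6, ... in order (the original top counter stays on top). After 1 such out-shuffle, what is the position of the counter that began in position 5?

Track the counter's position through each out-shuffle:
5 → 9

9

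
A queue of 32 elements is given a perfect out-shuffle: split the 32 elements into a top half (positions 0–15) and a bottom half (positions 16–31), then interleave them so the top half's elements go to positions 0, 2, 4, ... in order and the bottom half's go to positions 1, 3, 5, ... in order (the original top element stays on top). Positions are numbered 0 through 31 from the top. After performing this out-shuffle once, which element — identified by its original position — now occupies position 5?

Work backwards from position 5, undoing one out-shuffle at a time:
5 ← 18
So the element now at position 5 started at position 18.

18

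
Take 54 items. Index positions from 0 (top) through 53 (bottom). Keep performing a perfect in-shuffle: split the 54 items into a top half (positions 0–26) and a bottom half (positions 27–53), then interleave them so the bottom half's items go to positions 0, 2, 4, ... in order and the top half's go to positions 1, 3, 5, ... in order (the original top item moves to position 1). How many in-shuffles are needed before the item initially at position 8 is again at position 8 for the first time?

20

Follow position 8 under repeated in-shuffles:
8 → 17 → 35 → 16 → 33 → 12 → 25 → 51 → 48 → 42 → 30 → 6 → 13 → 27 → 0 → 1 → 3 → 7 → 15 → 31 → 8
It first returns after 20 in-shuffles.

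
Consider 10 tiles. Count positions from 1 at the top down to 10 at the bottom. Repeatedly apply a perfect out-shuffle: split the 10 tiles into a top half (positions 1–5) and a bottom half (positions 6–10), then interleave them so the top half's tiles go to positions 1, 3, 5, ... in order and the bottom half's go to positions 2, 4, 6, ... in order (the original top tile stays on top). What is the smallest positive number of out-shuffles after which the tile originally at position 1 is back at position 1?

Position 1 is fixed by the out-shuffle; it is already back after 1 application.

1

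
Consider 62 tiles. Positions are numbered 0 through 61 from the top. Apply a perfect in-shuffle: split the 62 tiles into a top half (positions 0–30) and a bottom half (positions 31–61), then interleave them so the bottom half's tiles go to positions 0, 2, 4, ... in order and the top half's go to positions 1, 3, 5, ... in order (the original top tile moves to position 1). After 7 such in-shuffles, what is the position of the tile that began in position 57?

52

Track the tile's position through each in-shuffle:
57 → 52 → 42 → 22 → 45 → 28 → 57 → 52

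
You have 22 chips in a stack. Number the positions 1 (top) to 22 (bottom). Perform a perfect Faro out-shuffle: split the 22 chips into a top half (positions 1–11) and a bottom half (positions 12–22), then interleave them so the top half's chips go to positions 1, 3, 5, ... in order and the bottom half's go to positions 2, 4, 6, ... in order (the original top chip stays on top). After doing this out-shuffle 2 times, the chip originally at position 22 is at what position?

Position 22 is a fixed point of every out-shuffle, so the chip never moves.

22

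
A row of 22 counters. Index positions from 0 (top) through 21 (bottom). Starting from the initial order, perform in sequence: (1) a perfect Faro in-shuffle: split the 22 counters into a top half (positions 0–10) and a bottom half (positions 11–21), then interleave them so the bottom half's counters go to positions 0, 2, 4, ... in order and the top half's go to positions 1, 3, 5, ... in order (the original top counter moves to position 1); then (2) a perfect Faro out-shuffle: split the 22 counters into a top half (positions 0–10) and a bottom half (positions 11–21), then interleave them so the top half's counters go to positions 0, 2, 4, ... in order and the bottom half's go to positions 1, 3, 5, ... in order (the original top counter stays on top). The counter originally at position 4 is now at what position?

Track the counter from position 4 forward through each operation:
  after op 1 (in-shuffle): 4 → 9
  after op 2 (out-shuffle): 9 → 18

18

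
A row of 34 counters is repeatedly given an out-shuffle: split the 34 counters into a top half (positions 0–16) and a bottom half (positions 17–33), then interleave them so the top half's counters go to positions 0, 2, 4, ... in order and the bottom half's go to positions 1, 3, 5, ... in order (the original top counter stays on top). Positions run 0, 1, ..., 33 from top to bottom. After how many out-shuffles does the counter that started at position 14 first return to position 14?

Follow position 14 under repeated out-shuffles:
14 → 28 → 23 → 13 → 26 → 19 → 5 → 10 → 20 → 7 → 14
It first returns after 10 out-shuffles.

10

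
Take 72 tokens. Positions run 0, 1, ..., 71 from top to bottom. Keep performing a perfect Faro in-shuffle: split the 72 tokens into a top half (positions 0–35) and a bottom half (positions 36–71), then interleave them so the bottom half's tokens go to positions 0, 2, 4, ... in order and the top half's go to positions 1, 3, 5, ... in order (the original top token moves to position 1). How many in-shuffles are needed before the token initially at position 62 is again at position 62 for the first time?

Follow position 62 under repeated in-shuffles:
62 → 52 → 32 → 65 → 58 → 44 → 16 → 33 → 67 → 62
It first returns after 9 in-shuffles.

9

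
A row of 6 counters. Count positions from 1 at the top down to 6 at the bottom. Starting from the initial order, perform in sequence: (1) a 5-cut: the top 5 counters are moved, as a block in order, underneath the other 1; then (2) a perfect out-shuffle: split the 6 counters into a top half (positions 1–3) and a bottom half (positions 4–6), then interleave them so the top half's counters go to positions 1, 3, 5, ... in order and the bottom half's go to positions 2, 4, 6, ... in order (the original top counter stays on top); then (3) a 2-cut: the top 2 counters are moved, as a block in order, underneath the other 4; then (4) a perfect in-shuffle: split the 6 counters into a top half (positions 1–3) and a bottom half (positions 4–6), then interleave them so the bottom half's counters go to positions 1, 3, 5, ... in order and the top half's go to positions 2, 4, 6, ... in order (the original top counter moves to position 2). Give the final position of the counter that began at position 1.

2

Track the counter from position 1 forward through each operation:
  after op 1 (cut 5): 1 → 2
  after op 2 (out-shuffle): 2 → 3
  after op 3 (cut 2): 3 → 1
  after op 4 (in-shuffle): 1 → 2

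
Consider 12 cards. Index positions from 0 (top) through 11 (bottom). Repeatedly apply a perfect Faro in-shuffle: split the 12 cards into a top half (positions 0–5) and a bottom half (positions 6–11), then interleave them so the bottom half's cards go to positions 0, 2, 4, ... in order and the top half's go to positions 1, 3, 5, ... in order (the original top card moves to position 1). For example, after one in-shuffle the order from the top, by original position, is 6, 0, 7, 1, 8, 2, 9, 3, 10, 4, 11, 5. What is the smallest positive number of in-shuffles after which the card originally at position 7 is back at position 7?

12

Follow position 7 under repeated in-shuffles:
7 → 2 → 5 → 11 → 10 → 8 → 4 → 9 → 6 → 0 → 1 → 3 → 7
It first returns after 12 in-shuffles.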